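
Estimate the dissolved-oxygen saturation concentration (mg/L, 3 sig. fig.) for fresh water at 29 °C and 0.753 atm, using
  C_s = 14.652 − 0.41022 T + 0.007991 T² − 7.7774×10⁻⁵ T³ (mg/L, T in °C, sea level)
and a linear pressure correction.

C_s ≈ 5.71 mg/L

At sea level: C_s = 14.652 − 0.41022×29 + 0.007991×29² − 7.7774×10⁻⁵×29³ = 7.579 mg/L.
Pressure correction: C_s' = 7.579 × 0.753 = 5.707 mg/L.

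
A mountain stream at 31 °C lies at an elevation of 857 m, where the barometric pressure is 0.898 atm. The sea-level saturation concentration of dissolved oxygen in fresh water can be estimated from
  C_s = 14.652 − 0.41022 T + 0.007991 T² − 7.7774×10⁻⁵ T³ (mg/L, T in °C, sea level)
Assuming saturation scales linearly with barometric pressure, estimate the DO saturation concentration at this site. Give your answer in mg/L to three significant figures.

At sea level: C_s = 14.652 − 0.41022×31 + 0.007991×31² − 7.7774×10⁻⁵×31³ = 7.298 mg/L.
Pressure correction: C_s' = 7.298 × 0.898 = 6.553 mg/L.

C_s ≈ 6.55 mg/L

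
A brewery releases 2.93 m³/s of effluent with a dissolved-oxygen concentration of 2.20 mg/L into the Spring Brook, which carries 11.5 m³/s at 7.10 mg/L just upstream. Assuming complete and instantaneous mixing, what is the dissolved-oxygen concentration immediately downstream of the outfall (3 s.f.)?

Flow-weighted mixing: C = (Q_r C_r + Q_w C_w)/(Q_r + Q_w)
= (11.5×7.10 + 2.93×2.20)/(11.5 + 2.93) = 88.10/14.43 = 6.105 mg/L.

6.11 mg/L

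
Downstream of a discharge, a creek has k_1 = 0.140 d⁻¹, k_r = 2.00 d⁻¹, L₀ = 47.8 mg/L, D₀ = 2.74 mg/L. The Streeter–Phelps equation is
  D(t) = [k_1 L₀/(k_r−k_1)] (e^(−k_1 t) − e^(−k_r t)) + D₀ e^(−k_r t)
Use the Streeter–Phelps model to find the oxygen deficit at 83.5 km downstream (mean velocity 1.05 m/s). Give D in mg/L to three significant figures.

D ≈ 3.03 mg/L

Travel time t = x/v = 83.5 km / (1.05 m/s) = 83500 m / 1.05 m/s = 79520 s = 0.9204 d.
k_1 L₀/(k_r−k_1) = 0.140×47.8/(2.00−0.140) = 6.692/1.860 = 3.598 mg/L.
e^(−k_1 t) = e^(−0.140×0.9204) = 0.8791; e^(−k_r t) = e^(−2.00×0.9204) = 0.1587.
D = 3.598 × (0.8791 − 0.1587) + 2.74 × 0.1587 = 2.592 + 0.4348 = 3.027 mg/L.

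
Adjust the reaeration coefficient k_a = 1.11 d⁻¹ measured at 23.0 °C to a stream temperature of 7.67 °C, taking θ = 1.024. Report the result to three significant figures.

k_a(T₂) = k_a(T₁) · θ^(T₂−T₁) = 1.11 × 1.024^(7.67−23.0)
= 1.11 × 1.024^-15.3 = 1.11 × 0.6952 = 0.7717 d⁻¹.

k_a ≈ 0.772 d⁻¹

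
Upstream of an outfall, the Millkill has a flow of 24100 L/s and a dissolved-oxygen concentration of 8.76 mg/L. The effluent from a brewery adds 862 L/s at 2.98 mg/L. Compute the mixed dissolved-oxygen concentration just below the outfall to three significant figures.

8.56 mg/L

Flow-weighted mixing: C = (Q_r C_r + Q_w C_w)/(Q_r + Q_w)
= (24100×8.76 + 862×2.98)/(24100 + 862) = 213700/24960 = 8.560 mg/L.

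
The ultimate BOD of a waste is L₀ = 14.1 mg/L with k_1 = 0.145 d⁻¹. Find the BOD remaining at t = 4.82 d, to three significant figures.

L_t = L₀ e^(−k_1 t) = 14.1 × e^(−0.145×4.82) = 14.1 × 0.4971 = 7.010 mg/L.

L ≈ 7.01 mg/L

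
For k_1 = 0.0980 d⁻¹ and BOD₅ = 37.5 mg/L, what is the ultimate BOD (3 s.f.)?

L₀ ≈ 96.8 mg/L

BOD₅ = L₀(1 − e^(−5k_1)) ⇒ L₀ = BOD₅ / (1 − e^(−5×0.0980))
= 37.5 / (1 − 0.6126) = 37.5 / 0.3874 = 96.81 mg/L.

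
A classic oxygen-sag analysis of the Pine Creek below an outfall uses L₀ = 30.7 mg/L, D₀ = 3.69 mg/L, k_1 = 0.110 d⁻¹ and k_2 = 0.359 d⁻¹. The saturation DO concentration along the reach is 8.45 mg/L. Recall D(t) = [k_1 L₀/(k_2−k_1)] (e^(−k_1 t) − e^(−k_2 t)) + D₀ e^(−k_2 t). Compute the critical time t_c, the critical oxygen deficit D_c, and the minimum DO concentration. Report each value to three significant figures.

t_c ≈ 3.48 d; D_c ≈ 6.42 mg/L; min DO ≈ 2.03 mg/L

t_c = [1/(k_2−k_1)] ln[(k_2/k_1)(1 − D₀(k_2−k_1)/(k_1 L₀))]
= [1/(0.359−0.110)] ln[(0.359/0.110)(1 − 3.69×0.2490/(0.110×30.7))]
= (1/0.2490) ln[3.264 × 0.7279] = 4.016 × ln(2.376) = 4.016 × 0.8653 = 3.475 d.
D_c = (k_1/k_2) L₀ e^(−k_1 t_c) = (0.110/0.359) × 30.7 × e^(−0.110×3.475) = 0.3064 × 30.7 × 0.6823 = 6.418 mg/L.
Minimum DO = C_s − D_c = 8.45 − 6.418 = 2.032 mg/L.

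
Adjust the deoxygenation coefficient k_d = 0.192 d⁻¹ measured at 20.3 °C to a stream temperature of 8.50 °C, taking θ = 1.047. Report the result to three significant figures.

k_d ≈ 0.112 d⁻¹

k_d(T₂) = k_d(T₁) · θ^(T₂−T₁) = 0.192 × 1.047^(8.50−20.3)
= 0.192 × 1.047^-11.8 = 0.192 × 0.5816 = 0.1117 d⁻¹.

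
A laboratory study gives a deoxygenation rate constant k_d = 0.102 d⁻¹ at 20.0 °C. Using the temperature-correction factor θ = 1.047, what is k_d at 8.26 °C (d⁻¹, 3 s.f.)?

k_d(T₂) = k_d(T₁) · θ^(T₂−T₁) = 0.102 × 1.047^(8.26−20.0)
= 0.102 × 1.047^-11.7 = 0.102 × 0.5832 = 0.05949 d⁻¹.

k_d ≈ 0.0595 d⁻¹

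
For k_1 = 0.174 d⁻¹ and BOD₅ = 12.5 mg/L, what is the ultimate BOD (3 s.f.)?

BOD₅ = L₀(1 − e^(−5k_1)) ⇒ L₀ = BOD₅ / (1 − e^(−5×0.174))
= 12.5 / (1 − 0.4190) = 12.5 / 0.5810 = 21.51 mg/L.

L₀ ≈ 21.5 mg/L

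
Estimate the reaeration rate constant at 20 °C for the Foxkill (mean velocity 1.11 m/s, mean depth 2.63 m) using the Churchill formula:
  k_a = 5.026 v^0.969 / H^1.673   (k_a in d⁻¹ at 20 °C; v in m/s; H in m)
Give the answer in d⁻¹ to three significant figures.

k_a ≈ 1.10 d⁻¹

k_a = 5.026 × 1.11^0.969 / 2.63^1.673 = 5.026 × 1.106 / 5.042 = 1.103 d⁻¹.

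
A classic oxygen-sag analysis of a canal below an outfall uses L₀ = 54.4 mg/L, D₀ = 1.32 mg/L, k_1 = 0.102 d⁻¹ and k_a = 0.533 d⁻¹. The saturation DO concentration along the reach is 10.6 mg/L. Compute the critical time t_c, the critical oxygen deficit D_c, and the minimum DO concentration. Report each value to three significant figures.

With k_a/k_1 = 5.225 and 1 − D₀(k_a−k_1)/(k_1 L₀) = 0.8975,
t_c = ln(5.225 × 0.8975) / (0.533 − 0.102) = ln(4.690) / 0.4310 = 1.545/0.4310 = 3.586 d.
L(t_c) = L₀ e^(−k_1 t_c) = 54.4 × 0.6937 = 37.74 mg/L, and at the critical point k_a D_c = k_1 L, so D_c = (0.102/0.533) × 37.74 = 7.222 mg/L.
Minimum DO = C_s − D_c = 10.6 − 7.222 = 3.378 mg/L.

t_c ≈ 3.59 d; D_c ≈ 7.22 mg/L; min DO ≈ 3.38 mg/L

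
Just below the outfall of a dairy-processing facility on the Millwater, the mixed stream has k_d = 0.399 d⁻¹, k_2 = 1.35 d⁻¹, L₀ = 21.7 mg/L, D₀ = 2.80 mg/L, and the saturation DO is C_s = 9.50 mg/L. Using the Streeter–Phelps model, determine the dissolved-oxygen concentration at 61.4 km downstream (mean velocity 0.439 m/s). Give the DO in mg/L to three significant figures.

DO ≈ 5.44 mg/L

Travel time t = x/v = 61.4 km / (0.439 m/s) = 61400 m / 0.439 m/s = 139900 s = 1.619 d.
k_d L₀/(k_2−k_d) = 0.399×21.7/(1.35−0.399) = 8.658/0.9510 = 9.104 mg/L.
e^(−k_d t) = e^(−0.399×1.619) = 0.5242; e^(−k_2 t) = e^(−1.35×1.619) = 0.1124.
D = 9.104 × (0.5242 − 0.1124) + 2.80 × 0.1124 = 3.749 + 0.3148 = 4.064 mg/L.
DO = C_s − D = 9.50 − 4.064 = 5.436 mg/L.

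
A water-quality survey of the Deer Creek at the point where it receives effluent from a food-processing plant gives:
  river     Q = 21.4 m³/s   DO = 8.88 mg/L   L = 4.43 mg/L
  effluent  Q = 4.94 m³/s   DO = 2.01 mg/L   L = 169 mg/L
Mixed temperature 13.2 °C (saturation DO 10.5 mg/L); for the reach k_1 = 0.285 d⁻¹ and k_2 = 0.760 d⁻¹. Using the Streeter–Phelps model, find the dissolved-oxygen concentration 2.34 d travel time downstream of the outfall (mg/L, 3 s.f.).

Mixed DO = (21.4×8.88 + 4.94×2.01)/(21.4+4.94) = 200.0/26.34 = 7.592 mg/L.
Mixed L₀ = (21.4×4.43 + 4.94×169)/(26.34) = 929.7/26.34 = 35.29 mg/L.
Initial deficit D₀ = C_s − DO₀ = 10.5 − 7.592 = 2.908 mg/L.
D(2.34) = [0.285×35.29/(0.760−0.285)](e^(−0.285×2.34) − e^(−0.760×2.34)) + 2.908 e^(−0.760×2.34)
= 21.18 × (0.5133 − 0.1689) + 2.908 × 0.1689 = 7.784 mg/L.
DO = 10.5 − 7.784 = 2.716 mg/L.

DO ≈ 2.72 mg/L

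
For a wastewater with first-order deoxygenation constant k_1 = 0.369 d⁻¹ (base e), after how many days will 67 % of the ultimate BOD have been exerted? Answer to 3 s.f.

t ≈ 3.00 d

y/L₀ = 1 − e^(−k_1 t) = 0.67 ⇒ e^(−k_1 t) = 0.330
t = −ln(0.330) / 0.369 = 1.109 / 0.369 = 3.005 d.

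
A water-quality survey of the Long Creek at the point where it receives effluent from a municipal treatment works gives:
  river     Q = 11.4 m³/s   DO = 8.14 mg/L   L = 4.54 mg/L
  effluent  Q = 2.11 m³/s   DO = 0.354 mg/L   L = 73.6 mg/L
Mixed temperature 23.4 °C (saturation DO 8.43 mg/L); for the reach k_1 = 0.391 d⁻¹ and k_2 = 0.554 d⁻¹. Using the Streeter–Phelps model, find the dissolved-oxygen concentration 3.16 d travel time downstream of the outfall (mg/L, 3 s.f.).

DO ≈ 3.87 mg/L

Mixed DO = (11.4×8.14 + 2.11×0.354)/(11.4+2.11) = 93.54/13.51 = 6.924 mg/L.
Mixed L₀ = (11.4×4.54 + 2.11×73.6)/(13.51) = 207.1/13.51 = 15.33 mg/L.
Initial deficit D₀ = C_s − DO₀ = 8.43 − 6.924 = 1.506 mg/L.
D(3.16) = [0.391×15.33/(0.554−0.391)](e^(−0.391×3.16) − e^(−0.554×3.16)) + 1.506 e^(−0.554×3.16)
= 36.76 × (0.2907 − 0.1737) + 1.506 × 0.1737 = 4.563 mg/L.
DO = 8.43 − 4.563 = 3.867 mg/L.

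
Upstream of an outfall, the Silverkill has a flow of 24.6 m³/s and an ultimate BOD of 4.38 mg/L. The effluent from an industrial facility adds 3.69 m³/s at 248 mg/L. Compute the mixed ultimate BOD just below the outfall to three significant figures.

Flow-weighted mixing: C = (Q_r C_r + Q_w C_w)/(Q_r + Q_w)
= (24.6×4.38 + 3.69×248)/(24.6 + 3.69) = 1023/28.29 = 36.16 mg/L.

36.2 mg/L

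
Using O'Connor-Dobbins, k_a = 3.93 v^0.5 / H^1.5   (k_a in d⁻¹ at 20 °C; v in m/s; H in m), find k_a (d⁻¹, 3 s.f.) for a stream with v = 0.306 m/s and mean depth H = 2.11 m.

k_a = 3.93 × 0.306^0.5 / 2.11^1.5 = 3.93 × 0.5532 / 3.065 = 0.7093 d⁻¹.

k_a ≈ 0.709 d⁻¹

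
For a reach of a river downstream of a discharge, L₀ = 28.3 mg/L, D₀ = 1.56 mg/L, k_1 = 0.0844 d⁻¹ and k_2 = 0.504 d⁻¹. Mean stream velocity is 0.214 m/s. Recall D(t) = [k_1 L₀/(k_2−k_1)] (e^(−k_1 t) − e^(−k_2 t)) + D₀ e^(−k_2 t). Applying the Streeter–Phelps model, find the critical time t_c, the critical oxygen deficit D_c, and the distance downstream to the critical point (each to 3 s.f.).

t_c ≈ 3.50 d; D_c ≈ 3.53 mg/L; x_c ≈ 64.6 km

t_c = [1/(k_2−k_1)] ln[(k_2/k_1)(1 − D₀(k_2−k_1)/(k_1 L₀))]
= [1/(0.504−0.0844)] ln[(0.504/0.0844)(1 − 1.56×0.4196/(0.0844×28.3))]
= (1/0.4196) ln[5.972 × 0.7259] = 2.383 × ln(4.335) = 2.383 × 1.467 = 3.496 d.
D_c = (k_1/k_2) L₀ e^(−k_1 t_c) = (0.0844/0.504) × 28.3 × e^(−0.0844×3.496) = 0.1675 × 28.3 × 0.7445 = 3.528 mg/L.
x_c = v t_c = 0.214 m/s × 3.496 d × 86400 s/d = 64630 m ≈ 64.6 km.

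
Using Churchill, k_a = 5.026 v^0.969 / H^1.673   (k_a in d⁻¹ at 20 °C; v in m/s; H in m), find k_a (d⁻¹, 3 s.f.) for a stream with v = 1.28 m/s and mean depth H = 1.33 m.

k_a = 5.026 × 1.28^0.969 / 1.33^1.673 = 5.026 × 1.270 / 1.611 = 3.962 d⁻¹.

k_a ≈ 3.96 d⁻¹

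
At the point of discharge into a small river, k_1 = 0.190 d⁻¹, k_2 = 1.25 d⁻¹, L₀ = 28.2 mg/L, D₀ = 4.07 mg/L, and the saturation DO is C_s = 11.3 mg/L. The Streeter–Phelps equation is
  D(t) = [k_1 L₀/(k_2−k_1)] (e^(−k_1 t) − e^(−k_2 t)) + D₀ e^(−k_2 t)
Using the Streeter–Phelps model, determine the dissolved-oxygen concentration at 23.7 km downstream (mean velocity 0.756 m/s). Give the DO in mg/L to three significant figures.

DO ≈ 7.21 mg/L

Travel time t = x/v = 23.7 km / (0.756 m/s) = 23700 m / 0.756 m/s = 31350 s = 0.3628 d.
k_1 L₀/(k_2−k_1) = 0.190×28.2/(1.25−0.190) = 5.358/1.060 = 5.055 mg/L.
e^(−k_1 t) = e^(−0.190×0.3628) = 0.9334; e^(−k_2 t) = e^(−1.25×0.3628) = 0.6354.
D = 5.055 × (0.9334 − 0.6354) + 4.07 × 0.6354 = 1.506 + 2.586 = 4.092 mg/L.
DO = C_s − D = 11.3 − 4.092 = 7.208 mg/L.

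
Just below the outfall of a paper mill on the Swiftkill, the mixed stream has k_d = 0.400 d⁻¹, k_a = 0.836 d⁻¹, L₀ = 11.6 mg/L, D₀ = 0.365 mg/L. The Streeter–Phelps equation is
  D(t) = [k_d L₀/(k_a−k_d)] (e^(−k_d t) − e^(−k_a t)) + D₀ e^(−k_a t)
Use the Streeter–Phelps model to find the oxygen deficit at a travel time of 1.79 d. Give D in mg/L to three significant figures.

k_d L₀/(k_a−k_d) = 0.400×11.6/(0.836−0.400) = 4.640/0.4360 = 10.64 mg/L.
e^(−k_d t) = e^(−0.400×1.790) = 0.4887; e^(−k_a t) = e^(−0.836×1.790) = 0.2239.
D = 10.64 × (0.4887 − 0.2239) + 0.365 × 0.2239 = 2.818 + 0.08173 = 2.900 mg/L.

D ≈ 2.90 mg/L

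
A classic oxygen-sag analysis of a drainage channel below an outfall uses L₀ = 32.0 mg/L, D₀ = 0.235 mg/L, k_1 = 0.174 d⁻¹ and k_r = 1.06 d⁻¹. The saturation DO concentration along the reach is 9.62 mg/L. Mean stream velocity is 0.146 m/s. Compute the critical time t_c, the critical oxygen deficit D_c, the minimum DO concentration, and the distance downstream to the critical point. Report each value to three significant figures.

With k_r/k_1 = 6.092 and 1 − D₀(k_r−k_1)/(k_1 L₀) = 0.9626,
t_c = ln(6.092 × 0.9626) / (1.06 − 0.174) = ln(5.864) / 0.8860 = 1.769/0.8860 = 1.996 d.
D_c = (k_1/k_r) L₀ e^(−k_1 t_c) = (0.174/1.06) × 32.0 × e^(−0.174×1.996) = 0.1642 × 32.0 × 0.7065 = 3.711 mg/L.
Minimum DO = C_s − D_c = 9.62 − 3.711 = 5.909 mg/L.
x_c = v t_c = 0.146 m/s × 1.996 d × 86400 s/d = 25180 m ≈ 25.2 km.

t_c ≈ 2.00 d; D_c ≈ 3.71 mg/L; min DO ≈ 5.91 mg/L; x_c ≈ 25.2 km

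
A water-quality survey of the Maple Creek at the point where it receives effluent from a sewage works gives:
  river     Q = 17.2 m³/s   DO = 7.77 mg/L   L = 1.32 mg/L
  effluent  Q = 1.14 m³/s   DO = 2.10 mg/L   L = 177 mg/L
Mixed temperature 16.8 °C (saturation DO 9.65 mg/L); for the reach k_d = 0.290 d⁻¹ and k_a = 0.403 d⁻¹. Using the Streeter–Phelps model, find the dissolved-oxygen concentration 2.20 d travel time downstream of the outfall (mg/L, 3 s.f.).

DO ≈ 5.08 mg/L

Mixed DO = (17.2×7.77 + 1.14×2.10)/(17.2+1.14) = 136.0/18.34 = 7.418 mg/L.
Mixed L₀ = (17.2×1.32 + 1.14×177)/(18.34) = 224.5/18.34 = 12.24 mg/L.
Initial deficit D₀ = C_s − DO₀ = 9.65 − 7.418 = 2.232 mg/L.
D(2.20) = [0.290×12.24/(0.403−0.290)](e^(−0.290×2.20) − e^(−0.403×2.20)) + 2.232 e^(−0.403×2.20)
= 31.41 × (0.5283 − 0.4121) + 2.232 × 0.4121 = 4.573 mg/L.
DO = 9.65 − 4.573 = 5.077 mg/L.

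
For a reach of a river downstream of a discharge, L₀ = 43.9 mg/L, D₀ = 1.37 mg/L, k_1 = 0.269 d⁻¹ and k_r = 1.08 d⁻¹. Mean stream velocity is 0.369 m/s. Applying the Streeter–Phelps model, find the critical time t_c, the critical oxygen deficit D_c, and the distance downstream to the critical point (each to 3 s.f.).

t_c = [1/(k_r−k_1)] ln[(k_r/k_1)(1 − D₀(k_r−k_1)/(k_1 L₀))]
= [1/(1.08−0.269)] ln[(1.08/0.269)(1 − 1.37×0.8110/(0.269×43.9))]
= (1/0.8110) ln[4.015 × 0.9059] = 1.233 × ln(3.637) = 1.233 × 1.291 = 1.592 d.
L(t_c) = L₀ e^(−k_1 t_c) = 43.9 × 0.6516 = 28.61 mg/L, and at the critical point k_r D_c = k_1 L, so D_c = (0.269/1.08) × 28.61 = 7.125 mg/L.
x_c = v t_c = 0.369 m/s × 1.592 d × 86400 s/d = 50760 m ≈ 50.8 km.

t_c ≈ 1.59 d; D_c ≈ 7.13 mg/L; x_c ≈ 50.8 km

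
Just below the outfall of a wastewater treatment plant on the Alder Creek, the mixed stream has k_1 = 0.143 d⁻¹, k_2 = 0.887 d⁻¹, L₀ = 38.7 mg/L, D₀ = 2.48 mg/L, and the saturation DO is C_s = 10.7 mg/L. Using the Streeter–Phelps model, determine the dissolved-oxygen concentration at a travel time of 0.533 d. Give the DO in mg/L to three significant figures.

k_1 L₀/(k_2−k_1) = 0.143×38.7/(0.887−0.143) = 5.534/0.7440 = 7.438 mg/L.
e^(−k_1 t) = e^(−0.143×0.5330) = 0.9266; e^(−k_2 t) = e^(−0.887×0.5330) = 0.6233.
D = 7.438 × (0.9266 − 0.6233) + 2.48 × 0.6233 = 2.256 + 1.546 = 3.802 mg/L.
DO = C_s − D = 10.7 − 3.802 = 6.898 mg/L.

DO ≈ 6.90 mg/L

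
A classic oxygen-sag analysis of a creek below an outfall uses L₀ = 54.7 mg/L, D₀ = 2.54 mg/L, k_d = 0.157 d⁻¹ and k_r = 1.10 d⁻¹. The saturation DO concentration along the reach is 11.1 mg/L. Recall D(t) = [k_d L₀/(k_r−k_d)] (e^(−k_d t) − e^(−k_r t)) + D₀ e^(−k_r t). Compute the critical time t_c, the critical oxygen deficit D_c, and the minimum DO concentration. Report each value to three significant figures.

t_c = [1/(k_r−k_d)] ln[(k_r/k_d)(1 − D₀(k_r−k_d)/(k_d L₀))]
= [1/(1.10−0.157)] ln[(1.10/0.157)(1 − 2.54×0.9430/(0.157×54.7))]
= (1/0.9430) ln[7.006 × 0.7211] = 1.060 × ln(5.052) = 1.060 × 1.620 = 1.718 d.
D_c = (k_d/k_r) L₀ e^(−k_d t_c) = (0.157/1.10) × 54.7 × e^(−0.157×1.718) = 0.1427 × 54.7 × 0.7636 = 5.962 mg/L.
Minimum DO = C_s − D_c = 11.1 − 5.962 = 5.138 mg/L.

t_c ≈ 1.72 d; D_c ≈ 5.96 mg/L; min DO ≈ 5.14 mg/L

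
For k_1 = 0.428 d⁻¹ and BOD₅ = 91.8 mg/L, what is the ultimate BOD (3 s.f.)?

BOD₅ = L₀(1 − e^(−5k_1)) ⇒ L₀ = BOD₅ / (1 − e^(−5×0.428))
= 91.8 / (1 − 0.1177) = 91.8 / 0.8823 = 104.0 mg/L.

L₀ ≈ 104 mg/L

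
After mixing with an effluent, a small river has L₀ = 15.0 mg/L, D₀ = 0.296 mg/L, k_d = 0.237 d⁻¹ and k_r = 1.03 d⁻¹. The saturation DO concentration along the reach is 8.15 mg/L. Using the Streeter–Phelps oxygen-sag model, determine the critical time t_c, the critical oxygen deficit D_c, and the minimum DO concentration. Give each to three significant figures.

At the critical point dD/dt = 0, so k_d L₀ e^(−k_d t) = k_r D. Substituting D(t) from the Streeter–Phelps equation and solving for t gives
t_c = ln[(k_r/k_d)(1 − D₀(k_r−k_d)/(k_d L₀))] / (k_r−k_d).
Here k_r−k_d = 0.7930 d⁻¹ and 1 − D₀(k_r−k_d)/(k_d L₀) = 1 − 0.296×0.7930/(0.237×15.0) = 0.9340, so
t_c = ln(4.346 × 0.9340) / 0.7930 = 1.401 / 0.7930 = 1.767 d.
D_c = (k_d/k_r) L₀ e^(−k_d t_c) = (0.237/1.03) × 15.0 × e^(−0.237×1.767) = 0.2301 × 15.0 × 0.6579 = 2.271 mg/L.
Minimum DO = C_s − D_c = 8.15 − 2.271 = 5.879 mg/L.

t_c ≈ 1.77 d; D_c ≈ 2.27 mg/L; min DO ≈ 5.88 mg/L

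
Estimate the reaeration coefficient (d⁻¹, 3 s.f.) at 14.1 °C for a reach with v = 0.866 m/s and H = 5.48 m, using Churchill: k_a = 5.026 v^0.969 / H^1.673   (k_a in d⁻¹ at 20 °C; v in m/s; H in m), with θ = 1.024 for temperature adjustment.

k_a(20) = 5.026 × 0.866^0.969 / 5.48^1.673 = 5.026 × 0.8699 / 17.22 = 0.2539 d⁻¹.
k_a(14.1) = 0.2539 × 1.024^(14.1−20) = 0.2539 × 0.8694 = 0.2208 d⁻¹.

k_a ≈ 0.221 d⁻¹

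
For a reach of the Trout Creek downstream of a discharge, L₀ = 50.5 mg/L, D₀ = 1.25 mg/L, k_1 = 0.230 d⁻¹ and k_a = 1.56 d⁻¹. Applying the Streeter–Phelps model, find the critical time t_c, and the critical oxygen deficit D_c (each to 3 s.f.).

t_c ≈ 1.32 d; D_c ≈ 5.49 mg/L

t_c = [1/(k_a−k_1)] ln[(k_a/k_1)(1 − D₀(k_a−k_1)/(k_1 L₀))]
= [1/(1.56−0.230)] ln[(1.56/0.230)(1 − 1.25×1.330/(0.230×50.5))]
= (1/1.330) ln[6.783 × 0.8569] = 0.7519 × ln(5.812) = 0.7519 × 1.760 = 1.323 d.
L(t_c) = L₀ e^(−k_1 t_c) = 50.5 × 0.7376 = 37.25 mg/L, and at the critical point k_a D_c = k_1 L, so D_c = (0.230/1.56) × 37.25 = 5.492 mg/L.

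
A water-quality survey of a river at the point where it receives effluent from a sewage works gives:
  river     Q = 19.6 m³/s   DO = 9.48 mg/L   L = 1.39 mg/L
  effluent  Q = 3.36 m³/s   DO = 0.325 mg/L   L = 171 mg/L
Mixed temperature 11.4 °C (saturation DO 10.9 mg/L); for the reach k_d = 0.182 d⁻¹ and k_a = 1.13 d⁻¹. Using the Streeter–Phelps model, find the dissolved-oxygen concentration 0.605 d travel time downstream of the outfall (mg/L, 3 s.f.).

Mixed DO = (19.6×9.48 + 3.36×0.325)/(19.6+3.36) = 186.9/22.96 = 8.140 mg/L.
Mixed L₀ = (19.6×1.39 + 3.36×171)/(22.96) = 601.8/22.96 = 26.21 mg/L.
Initial deficit D₀ = C_s − DO₀ = 10.9 − 8.140 = 2.760 mg/L.
D(0.605) = [0.182×26.21/(1.13−0.182)](e^(−0.182×0.605) − e^(−1.13×0.605)) + 2.760 e^(−1.13×0.605)
= 5.032 × (0.8957 − 0.5048) + 2.760 × 0.5048 = 3.360 mg/L.
DO = 10.9 − 3.360 = 7.540 mg/L.

DO ≈ 7.54 mg/L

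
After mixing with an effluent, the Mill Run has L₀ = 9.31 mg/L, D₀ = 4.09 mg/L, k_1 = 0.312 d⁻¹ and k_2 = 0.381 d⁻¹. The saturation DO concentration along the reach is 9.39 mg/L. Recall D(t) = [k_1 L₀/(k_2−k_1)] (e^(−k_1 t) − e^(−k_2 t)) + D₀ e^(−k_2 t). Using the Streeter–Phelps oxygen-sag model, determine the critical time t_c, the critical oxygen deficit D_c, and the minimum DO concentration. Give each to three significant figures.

t_c = [1/(k_2−k_1)] ln[(k_2/k_1)(1 − D₀(k_2−k_1)/(k_1 L₀))]
= [1/(0.381−0.312)] ln[(0.381/0.312)(1 − 4.09×0.06900/(0.312×9.31))]
= (1/0.06900) ln[1.221 × 0.9028] = 14.49 × ln(1.103) = 14.49 × 0.09759 = 1.414 d.
L(t_c) = L₀ e^(−k_1 t_c) = 9.31 × 0.6432 = 5.988 mg/L, and at the critical point k_2 D_c = k_1 L, so D_c = (0.312/0.381) × 5.988 = 4.904 mg/L.
Minimum DO = C_s − D_c = 9.39 − 4.904 = 4.486 mg/L.

t_c ≈ 1.41 d; D_c ≈ 4.90 mg/L; min DO ≈ 4.49 mg/L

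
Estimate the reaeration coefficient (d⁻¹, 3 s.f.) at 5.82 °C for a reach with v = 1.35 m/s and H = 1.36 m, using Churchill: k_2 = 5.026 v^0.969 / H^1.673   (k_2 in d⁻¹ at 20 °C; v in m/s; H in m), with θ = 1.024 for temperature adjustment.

k_2(20) = 5.026 × 1.35^0.969 / 1.36^1.673 = 5.026 × 1.337 / 1.673 = 4.019 d⁻¹.
k_2(5.82) = 4.019 × 1.024^(5.82−20) = 4.019 × 0.7144 = 2.871 d⁻¹.

k_2 ≈ 2.87 d⁻¹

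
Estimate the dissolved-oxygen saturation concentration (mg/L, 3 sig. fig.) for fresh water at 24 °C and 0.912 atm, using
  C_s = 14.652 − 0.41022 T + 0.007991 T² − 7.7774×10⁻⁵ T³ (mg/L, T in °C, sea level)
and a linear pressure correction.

At sea level: C_s = 14.652 − 0.41022×24 + 0.007991×24² − 7.7774×10⁻⁵×24³ = 8.334 mg/L.
Pressure correction: C_s' = 8.334 × 0.912 = 7.601 mg/L.

C_s ≈ 7.60 mg/L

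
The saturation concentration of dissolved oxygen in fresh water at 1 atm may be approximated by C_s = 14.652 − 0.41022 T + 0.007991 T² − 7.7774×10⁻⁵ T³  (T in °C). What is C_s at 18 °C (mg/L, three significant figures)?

C_s = 14.652 − 0.41022×18 + 0.007991×18² − 7.7774×10⁻⁵×18³ = 9.404 mg/L.

C_s ≈ 9.40 mg/L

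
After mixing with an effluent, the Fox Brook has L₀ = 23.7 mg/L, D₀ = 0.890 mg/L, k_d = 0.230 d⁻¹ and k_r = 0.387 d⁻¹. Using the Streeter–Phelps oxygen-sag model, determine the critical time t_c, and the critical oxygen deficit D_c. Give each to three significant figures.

t_c ≈ 3.15 d; D_c ≈ 6.83 mg/L

At the critical point dD/dt = 0, so k_d L₀ e^(−k_d t) = k_r D. Substituting D(t) from the Streeter–Phelps equation and solving for t gives
t_c = ln[(k_r/k_d)(1 − D₀(k_r−k_d)/(k_d L₀))] / (k_r−k_d).
Here k_r−k_d = 0.1570 d⁻¹ and 1 − D₀(k_r−k_d)/(k_d L₀) = 1 − 0.890×0.1570/(0.230×23.7) = 0.9744, so
t_c = ln(1.683 × 0.9744) / 0.1570 = 0.4944 / 0.1570 = 3.149 d.
L(t_c) = L₀ e^(−k_d t_c) = 23.7 × 0.4847 = 11.49 mg/L, and at the critical point k_r D_c = k_d L, so D_c = (0.230/0.387) × 11.49 = 6.827 mg/L.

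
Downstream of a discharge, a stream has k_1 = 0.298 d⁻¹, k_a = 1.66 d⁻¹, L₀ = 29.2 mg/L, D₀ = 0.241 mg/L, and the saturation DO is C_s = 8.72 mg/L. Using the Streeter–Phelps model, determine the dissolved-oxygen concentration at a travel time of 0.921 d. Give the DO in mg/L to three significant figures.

k_1 L₀/(k_a−k_1) = 0.298×29.2/(1.66−0.298) = 8.702/1.362 = 6.389 mg/L.
e^(−k_1 t) = e^(−0.298×0.9210) = 0.7600; e^(−k_a t) = e^(−1.66×0.9210) = 0.2168.
D = 6.389 × (0.7600 − 0.2168) + 0.241 × 0.2168 = 3.470 + 0.05224 = 3.523 mg/L.
DO = C_s − D = 8.72 − 3.523 = 5.197 mg/L.

DO ≈ 5.20 mg/L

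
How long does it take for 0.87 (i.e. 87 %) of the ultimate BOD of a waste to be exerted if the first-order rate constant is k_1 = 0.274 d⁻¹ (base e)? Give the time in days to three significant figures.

t ≈ 7.45 d

y/L₀ = 1 − e^(−k_1 t) = 0.87 ⇒ e^(−k_1 t) = 0.130
t = −ln(0.130) / 0.274 = 2.040 / 0.274 = 7.446 d.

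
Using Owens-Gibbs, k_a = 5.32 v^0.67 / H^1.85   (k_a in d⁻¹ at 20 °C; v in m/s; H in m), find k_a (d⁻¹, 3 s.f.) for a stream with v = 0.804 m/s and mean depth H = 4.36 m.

k_a ≈ 0.302 d⁻¹

k_a = 5.32 × 0.804^0.67 / 4.36^1.85 = 5.32 × 0.8640 / 15.24 = 0.3016 d⁻¹.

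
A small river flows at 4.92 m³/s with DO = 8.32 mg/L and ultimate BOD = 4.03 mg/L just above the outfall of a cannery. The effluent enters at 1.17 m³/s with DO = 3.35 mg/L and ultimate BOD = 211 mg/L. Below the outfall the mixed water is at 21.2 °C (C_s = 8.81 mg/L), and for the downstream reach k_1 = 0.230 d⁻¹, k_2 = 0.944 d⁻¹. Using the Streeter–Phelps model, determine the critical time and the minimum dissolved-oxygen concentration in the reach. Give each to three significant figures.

t_c ≈ 1.83 d; minimum DO ≈ 1.80 mg/L

Mixed DO = (4.92×8.32 + 1.17×3.35)/(4.92+1.17) = 44.85/6.090 = 7.365 mg/L.
Mixed L₀ = (4.92×4.03 + 1.17×211)/(6.090) = 266.7/6.090 = 43.79 mg/L.
Initial deficit D₀ = C_s − DO₀ = 8.81 − 7.365 = 1.445 mg/L.
t_c = (1/0.7140) ln[(0.944/0.230)(1 − 1.445×0.7140/(0.230×43.79))] = 1.401 × ln(3.684) = 1.826 d.
D_c = (0.230/0.944) × 43.79 × e^(−0.230×1.826) = 0.2436 × 43.79 × 0.6570 = 7.010 mg/L.
Minimum DO = 8.81 − 7.010 = 1.800 mg/L.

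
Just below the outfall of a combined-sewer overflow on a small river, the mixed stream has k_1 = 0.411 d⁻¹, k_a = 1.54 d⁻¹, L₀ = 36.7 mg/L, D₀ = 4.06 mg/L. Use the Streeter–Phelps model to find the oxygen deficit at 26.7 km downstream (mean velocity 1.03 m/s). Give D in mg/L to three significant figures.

D ≈ 5.95 mg/L

Travel time t = x/v = 26.7 km / (1.03 m/s) = 26700 m / 1.03 m/s = 25920 s = 0.3000 d.
k_1 L₀/(k_a−k_1) = 0.411×36.7/(1.54−0.411) = 15.08/1.129 = 13.36 mg/L.
e^(−k_1 t) = e^(−0.411×0.3000) = 0.8840; e^(−k_a t) = e^(−1.54×0.3000) = 0.6300.
D = 13.36 × (0.8840 − 0.6300) + 4.06 × 0.6300 = 3.393 + 2.558 = 5.951 mg/L.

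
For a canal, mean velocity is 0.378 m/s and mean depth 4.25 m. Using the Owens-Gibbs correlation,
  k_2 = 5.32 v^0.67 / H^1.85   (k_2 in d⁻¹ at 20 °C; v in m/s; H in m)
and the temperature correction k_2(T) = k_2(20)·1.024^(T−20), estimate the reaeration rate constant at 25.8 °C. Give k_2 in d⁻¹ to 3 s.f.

k_2 ≈ 0.219 d⁻¹

k_2(20) = 5.32 × 0.378^0.67 / 4.25^1.85 = 5.32 × 0.5211 / 14.54 = 0.1907 d⁻¹.
k_2(25.8) = 0.1907 × 1.024^(25.8−20) = 0.1907 × 1.147 = 0.2188 d⁻¹.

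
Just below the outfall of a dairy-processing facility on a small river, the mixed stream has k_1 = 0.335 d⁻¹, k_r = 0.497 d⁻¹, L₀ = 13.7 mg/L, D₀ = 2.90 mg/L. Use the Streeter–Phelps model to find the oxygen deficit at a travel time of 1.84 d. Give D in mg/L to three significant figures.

k_1 L₀/(k_r−k_1) = 0.335×13.7/(0.497−0.335) = 4.590/0.1620 = 28.33 mg/L.
e^(−k_1 t) = e^(−0.335×1.840) = 0.5399; e^(−k_r t) = e^(−0.497×1.840) = 0.4007.
D = 28.33 × (0.5399 − 0.4007) + 2.90 × 0.4007 = 3.942 + 1.162 = 5.105 mg/L.

D ≈ 5.10 mg/L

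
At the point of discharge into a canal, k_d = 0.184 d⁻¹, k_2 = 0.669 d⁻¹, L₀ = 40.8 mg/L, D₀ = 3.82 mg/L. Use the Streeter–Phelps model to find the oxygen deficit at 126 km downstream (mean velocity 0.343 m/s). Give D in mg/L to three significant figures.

D ≈ 6.40 mg/L

Travel time t = x/v = 126 km / (0.343 m/s) = 126000 m / 0.343 m/s = 367300 s = 4.252 d.
k_d L₀/(k_2−k_d) = 0.184×40.8/(0.669−0.184) = 7.507/0.4850 = 15.48 mg/L.
e^(−k_d t) = e^(−0.184×4.252) = 0.4573; e^(−k_2 t) = e^(−0.669×4.252) = 0.05817.
D = 15.48 × (0.4573 − 0.05817) + 3.82 × 0.05817 = 6.179 + 0.2222 = 6.401 mg/L.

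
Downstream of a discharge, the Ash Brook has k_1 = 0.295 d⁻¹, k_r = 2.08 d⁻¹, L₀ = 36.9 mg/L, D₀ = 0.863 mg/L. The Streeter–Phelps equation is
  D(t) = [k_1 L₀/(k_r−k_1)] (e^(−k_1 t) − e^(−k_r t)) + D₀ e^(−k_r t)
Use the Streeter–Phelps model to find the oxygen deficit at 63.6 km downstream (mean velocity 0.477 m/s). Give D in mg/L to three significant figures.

D ≈ 3.66 mg/L

Travel time t = x/v = 63.6 km / (0.477 m/s) = 63600 m / 0.477 m/s = 133300 s = 1.543 d.
k_1 L₀/(k_r−k_1) = 0.295×36.9/(2.08−0.295) = 10.89/1.785 = 6.098 mg/L.
e^(−k_1 t) = e^(−0.295×1.543) = 0.6343; e^(−k_r t) = e^(−2.08×1.543) = 0.04036.
D = 6.098 × (0.6343 − 0.04036) + 0.863 × 0.04036 = 3.622 + 0.03483 = 3.657 mg/L.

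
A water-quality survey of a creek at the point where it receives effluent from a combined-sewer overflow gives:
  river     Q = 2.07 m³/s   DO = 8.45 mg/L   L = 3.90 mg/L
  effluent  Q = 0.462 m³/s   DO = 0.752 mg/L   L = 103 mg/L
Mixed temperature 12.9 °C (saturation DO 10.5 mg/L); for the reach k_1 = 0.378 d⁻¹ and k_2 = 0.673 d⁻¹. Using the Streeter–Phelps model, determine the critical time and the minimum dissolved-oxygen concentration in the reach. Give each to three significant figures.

Mixed DO = (2.07×8.45 + 0.462×0.752)/(2.07+0.462) = 17.84/2.532 = 7.045 mg/L.
Mixed L₀ = (2.07×3.90 + 0.462×103)/(2.532) = 55.66/2.532 = 21.98 mg/L.
Initial deficit D₀ = C_s − DO₀ = 10.5 − 7.045 = 3.455 mg/L.
t_c = (1/0.2950) ln[(0.673/0.378)(1 − 3.455×0.2950/(0.378×21.98))] = 3.390 × ln(1.562) = 1.512 d.
D_c = (0.378/0.673) × 21.98 × e^(−0.378×1.512) = 0.5617 × 21.98 × 0.5647 = 6.972 mg/L.
Minimum DO = 10.5 − 6.972 = 3.528 mg/L.

t_c ≈ 1.51 d; minimum DO ≈ 3.53 mg/L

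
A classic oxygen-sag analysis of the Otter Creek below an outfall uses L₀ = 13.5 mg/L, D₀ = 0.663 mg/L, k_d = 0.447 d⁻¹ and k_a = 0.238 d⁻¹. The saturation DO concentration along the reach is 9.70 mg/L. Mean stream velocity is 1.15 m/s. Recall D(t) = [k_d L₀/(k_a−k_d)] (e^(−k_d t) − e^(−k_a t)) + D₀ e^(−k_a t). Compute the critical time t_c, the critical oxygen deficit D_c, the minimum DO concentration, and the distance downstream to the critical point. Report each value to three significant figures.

At the critical point dD/dt = 0, so k_d L₀ e^(−k_d t) = k_a D. Substituting D(t) from the Streeter–Phelps equation and solving for t gives
t_c = ln[(k_a/k_d)(1 − D₀(k_a−k_d)/(k_d L₀))] / (k_a−k_d).
Here k_a−k_d = -0.2090 d⁻¹ and 1 − D₀(k_a−k_d)/(k_d L₀) = 1 − 0.663×-0.2090/(0.447×13.5) = 1.023, so
t_c = ln(0.5324 × 1.023) / -0.2090 = -0.6076 / -0.2090 = 2.907 d.
L(t_c) = L₀ e^(−k_d t_c) = 13.5 × 0.2727 = 3.681 mg/L, and at the critical point k_a D_c = k_d L, so D_c = (0.447/0.238) × 3.681 = 6.914 mg/L.
Minimum DO = C_s − D_c = 9.70 − 6.914 = 2.786 mg/L.
x_c = v t_c = 1.15 m/s × 2.907 d × 86400 s/d = 288900 m ≈ 289 km.

t_c ≈ 2.91 d; D_c ≈ 6.91 mg/L; min DO ≈ 2.79 mg/L; x_c ≈ 289 km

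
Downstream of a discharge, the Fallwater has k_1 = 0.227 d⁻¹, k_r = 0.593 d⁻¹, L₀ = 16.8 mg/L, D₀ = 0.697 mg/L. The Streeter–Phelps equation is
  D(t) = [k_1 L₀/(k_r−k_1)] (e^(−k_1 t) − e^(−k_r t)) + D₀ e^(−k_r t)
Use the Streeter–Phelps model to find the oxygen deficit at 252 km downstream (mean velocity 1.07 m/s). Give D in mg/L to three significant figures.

D ≈ 3.68 mg/L

Travel time t = x/v = 252 km / (1.07 m/s) = 252000 m / 1.07 m/s = 235500 s = 2.726 d.
k_1 L₀/(k_r−k_1) = 0.227×16.8/(0.593−0.227) = 3.814/0.3660 = 10.42 mg/L.
e^(−k_1 t) = e^(−0.227×2.726) = 0.5386; e^(−k_r t) = e^(−0.593×2.726) = 0.1986.
D = 10.42 × (0.5386 − 0.1986) + 0.697 × 0.1986 = 3.543 + 0.1384 = 3.681 mg/L.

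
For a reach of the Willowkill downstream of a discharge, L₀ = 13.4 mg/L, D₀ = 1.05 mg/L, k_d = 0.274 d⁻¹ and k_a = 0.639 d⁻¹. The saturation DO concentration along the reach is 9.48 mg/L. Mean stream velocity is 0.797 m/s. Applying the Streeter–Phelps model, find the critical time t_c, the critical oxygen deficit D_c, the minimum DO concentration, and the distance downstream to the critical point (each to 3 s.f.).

With k_a/k_d = 2.332 and 1 − D₀(k_a−k_d)/(k_d L₀) = 0.8956,
t_c = ln(2.332 × 0.8956) / (0.639 − 0.274) = ln(2.089) / 0.3650 = 0.7365/0.3650 = 2.018 d.
L(t_c) = L₀ e^(−k_d t_c) = 13.4 × 0.5753 = 7.709 mg/L, and at the critical point k_a D_c = k_d L, so D_c = (0.274/0.639) × 7.709 = 3.305 mg/L.
Minimum DO = C_s − D_c = 9.48 − 3.305 = 6.175 mg/L.
x_c = v t_c = 0.797 m/s × 2.018 d × 86400 s/d = 139000 m ≈ 139 km.

t_c ≈ 2.02 d; D_c ≈ 3.31 mg/L; min DO ≈ 6.17 mg/L; x_c ≈ 139 km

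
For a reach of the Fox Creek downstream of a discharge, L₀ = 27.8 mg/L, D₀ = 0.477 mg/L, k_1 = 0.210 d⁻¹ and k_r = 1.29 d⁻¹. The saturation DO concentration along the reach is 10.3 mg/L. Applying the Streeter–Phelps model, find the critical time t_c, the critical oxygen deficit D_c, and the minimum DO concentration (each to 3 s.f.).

t_c = [1/(k_r−k_1)] ln[(k_r/k_1)(1 − D₀(k_r−k_1)/(k_1 L₀))]
= [1/(1.29−0.210)] ln[(1.29/0.210)(1 − 0.477×1.080/(0.210×27.8))]
= (1/1.080) ln[6.143 × 0.9118] = 0.9259 × ln(5.601) = 0.9259 × 1.723 = 1.595 d.
L(t_c) = L₀ e^(−k_1 t_c) = 27.8 × 0.7153 = 19.89 mg/L, and at the critical point k_r D_c = k_1 L, so D_c = (0.210/1.29) × 19.89 = 3.237 mg/L.
Minimum DO = C_s − D_c = 10.3 − 3.237 = 7.063 mg/L.

t_c ≈ 1.60 d; D_c ≈ 3.24 mg/L; min DO ≈ 7.06 mg/L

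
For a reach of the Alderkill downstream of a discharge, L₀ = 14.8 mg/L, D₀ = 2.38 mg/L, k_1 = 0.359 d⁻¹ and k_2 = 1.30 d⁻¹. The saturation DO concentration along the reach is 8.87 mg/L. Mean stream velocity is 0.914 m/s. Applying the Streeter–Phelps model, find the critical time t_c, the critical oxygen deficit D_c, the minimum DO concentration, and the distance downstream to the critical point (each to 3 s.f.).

t_c ≈ 0.786 d; D_c ≈ 3.08 mg/L; min DO ≈ 5.79 mg/L; x_c ≈ 62.1 km

t_c = [1/(k_2−k_1)] ln[(k_2/k_1)(1 − D₀(k_2−k_1)/(k_1 L₀))]
= [1/(1.30−0.359)] ln[(1.30/0.359)(1 − 2.38×0.9410/(0.359×14.8))]
= (1/0.9410) ln[3.621 × 0.5785] = 1.063 × ln(2.095) = 1.063 × 0.7395 = 0.7858 d.
D_c = (k_1/k_2) L₀ e^(−k_1 t_c) = (0.359/1.30) × 14.8 × e^(−0.359×0.7858) = 0.2762 × 14.8 × 0.7542 = 3.082 mg/L.
Minimum DO = C_s − D_c = 8.87 − 3.082 = 5.788 mg/L.
x_c = v t_c = 0.914 m/s × 0.7858 d × 86400 s/d = 62060 m ≈ 62.1 km.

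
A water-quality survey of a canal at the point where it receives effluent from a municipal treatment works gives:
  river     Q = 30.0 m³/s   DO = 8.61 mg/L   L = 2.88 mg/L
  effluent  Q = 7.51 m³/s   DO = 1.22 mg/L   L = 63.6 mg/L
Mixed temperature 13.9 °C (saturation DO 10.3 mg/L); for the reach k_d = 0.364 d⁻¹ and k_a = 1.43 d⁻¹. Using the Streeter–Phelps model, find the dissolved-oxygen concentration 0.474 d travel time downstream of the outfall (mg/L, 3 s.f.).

Mixed DO = (30.0×8.61 + 7.51×1.22)/(30.0+7.51) = 267.5/37.51 = 7.130 mg/L.
Mixed L₀ = (30.0×2.88 + 7.51×63.6)/(37.51) = 564.0/37.51 = 15.04 mg/L.
Initial deficit D₀ = C_s − DO₀ = 10.3 − 7.130 = 3.170 mg/L.
D(0.474) = [0.364×15.04/(1.43−0.364)](e^(−0.364×0.474) − e^(−1.43×0.474)) + 3.170 e^(−1.43×0.474)
= 5.135 × (0.8415 − 0.5077) + 3.170 × 0.5077 = 3.323 mg/L.
DO = 10.3 − 3.323 = 6.977 mg/L.

DO ≈ 6.98 mg/L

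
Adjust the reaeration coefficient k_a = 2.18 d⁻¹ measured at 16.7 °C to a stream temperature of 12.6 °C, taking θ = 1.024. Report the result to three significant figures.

k_a(T₂) = k_a(T₁) · θ^(T₂−T₁) = 2.18 × 1.024^(12.6−16.7)
= 2.18 × 1.024^-4.10 = 2.18 × 0.9073 = 1.978 d⁻¹.

k_a ≈ 1.98 d⁻¹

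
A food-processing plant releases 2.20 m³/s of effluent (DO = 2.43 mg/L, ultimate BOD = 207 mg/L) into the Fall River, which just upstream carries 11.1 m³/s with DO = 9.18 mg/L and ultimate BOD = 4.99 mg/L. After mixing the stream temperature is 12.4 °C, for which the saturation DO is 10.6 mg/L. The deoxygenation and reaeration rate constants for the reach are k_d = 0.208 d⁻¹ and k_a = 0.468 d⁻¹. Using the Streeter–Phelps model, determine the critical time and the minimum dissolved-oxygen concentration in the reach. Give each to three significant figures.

t_c ≈ 2.79 d; minimum DO ≈ 1.04 mg/L

Mixed DO = (11.1×9.18 + 2.20×2.43)/(11.1+2.20) = 107.2/13.30 = 8.063 mg/L.
Mixed L₀ = (11.1×4.99 + 2.20×207)/(13.30) = 510.8/13.30 = 38.41 mg/L.
Initial deficit D₀ = C_s − DO₀ = 10.6 − 8.063 = 2.537 mg/L.
t_c = (1/0.2600) ln[(0.468/0.208)(1 − 2.537×0.2600/(0.208×38.41))] = 3.846 × ln(2.064) = 2.788 d.
D_c = (0.208/0.468) × 38.41 × e^(−0.208×2.788) = 0.4444 × 38.41 × 0.5600 = 9.559 mg/L.
Minimum DO = 10.6 − 9.559 = 1.041 mg/L.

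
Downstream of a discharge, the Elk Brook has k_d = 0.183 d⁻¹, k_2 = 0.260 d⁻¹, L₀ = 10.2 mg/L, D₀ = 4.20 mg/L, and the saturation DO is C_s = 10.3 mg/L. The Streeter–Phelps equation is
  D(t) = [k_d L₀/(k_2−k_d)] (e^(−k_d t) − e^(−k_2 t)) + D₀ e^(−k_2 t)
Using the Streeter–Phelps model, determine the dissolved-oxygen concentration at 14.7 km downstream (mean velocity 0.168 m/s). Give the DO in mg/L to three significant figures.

DO ≈ 5.56 mg/L

Travel time t = x/v = 14.7 km / (0.168 m/s) = 14700 m / 0.168 m/s = 87500 s = 1.013 d.
k_d L₀/(k_2−k_d) = 0.183×10.2/(0.260−0.183) = 1.867/0.07700 = 24.24 mg/L.
e^(−k_d t) = e^(−0.183×1.013) = 0.8308; e^(−k_2 t) = e^(−0.260×1.013) = 0.7685.
D = 24.24 × (0.8308 − 0.7685) + 4.20 × 0.7685 = 1.511 + 3.228 = 4.739 mg/L.
DO = C_s − D = 10.3 − 4.739 = 5.561 mg/L.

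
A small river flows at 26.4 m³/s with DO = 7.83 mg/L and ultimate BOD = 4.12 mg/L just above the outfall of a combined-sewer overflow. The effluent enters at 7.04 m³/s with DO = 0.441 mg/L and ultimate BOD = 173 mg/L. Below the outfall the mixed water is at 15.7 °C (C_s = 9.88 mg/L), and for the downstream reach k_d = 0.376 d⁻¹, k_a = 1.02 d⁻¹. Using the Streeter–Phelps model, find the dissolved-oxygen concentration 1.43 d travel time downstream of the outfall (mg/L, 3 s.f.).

Mixed DO = (26.4×7.83 + 7.04×0.441)/(26.4+7.04) = 209.8/33.44 = 6.274 mg/L.
Mixed L₀ = (26.4×4.12 + 7.04×173)/(33.44) = 1327/33.44 = 39.67 mg/L.
Initial deficit D₀ = C_s − DO₀ = 9.88 − 6.274 = 3.606 mg/L.
D(1.43) = [0.376×39.67/(1.02−0.376)](e^(−0.376×1.43) − e^(−1.02×1.43)) + 3.606 e^(−1.02×1.43)
= 23.16 × (0.5841 − 0.2326) + 3.606 × 0.2326 = 8.981 mg/L.
DO = 9.88 − 8.981 = 0.8986 mg/L.

DO ≈ 0.899 mg/L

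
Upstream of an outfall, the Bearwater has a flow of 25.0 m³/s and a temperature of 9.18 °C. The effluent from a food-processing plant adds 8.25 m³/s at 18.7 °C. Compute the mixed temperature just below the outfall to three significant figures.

11.5 °C

Flow-weighted mixing: C = (Q_r C_r + Q_w C_w)/(Q_r + Q_w)
= (25.0×9.18 + 8.25×18.7)/(25.0 + 8.25) = 383.8/33.25 = 11.54 °C.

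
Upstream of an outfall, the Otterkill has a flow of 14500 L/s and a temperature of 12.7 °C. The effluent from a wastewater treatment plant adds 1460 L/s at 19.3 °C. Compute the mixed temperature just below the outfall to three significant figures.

Flow-weighted mixing: C = (Q_r C_r + Q_w C_w)/(Q_r + Q_w)
= (14500×12.7 + 1460×19.3)/(14500 + 1460) = 212300/15960 = 13.30 °C.

13.3 °C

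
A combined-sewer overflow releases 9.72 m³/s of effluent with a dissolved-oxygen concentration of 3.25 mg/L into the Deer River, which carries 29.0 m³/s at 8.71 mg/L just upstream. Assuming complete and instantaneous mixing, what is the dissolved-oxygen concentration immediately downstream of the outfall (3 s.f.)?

7.34 mg/L

Flow-weighted mixing: C = (Q_r C_r + Q_w C_w)/(Q_r + Q_w)
= (29.0×8.71 + 9.72×3.25)/(29.0 + 9.72) = 284.2/38.72 = 7.339 mg/L.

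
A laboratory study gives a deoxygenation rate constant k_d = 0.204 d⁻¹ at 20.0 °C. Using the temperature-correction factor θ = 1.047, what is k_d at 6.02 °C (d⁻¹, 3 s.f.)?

k_d ≈ 0.107 d⁻¹

k_d(T₂) = k_d(T₁) · θ^(T₂−T₁) = 0.204 × 1.047^(6.02−20.0)
= 0.204 × 1.047^-14.0 = 0.204 × 0.5262 = 0.1073 d⁻¹.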